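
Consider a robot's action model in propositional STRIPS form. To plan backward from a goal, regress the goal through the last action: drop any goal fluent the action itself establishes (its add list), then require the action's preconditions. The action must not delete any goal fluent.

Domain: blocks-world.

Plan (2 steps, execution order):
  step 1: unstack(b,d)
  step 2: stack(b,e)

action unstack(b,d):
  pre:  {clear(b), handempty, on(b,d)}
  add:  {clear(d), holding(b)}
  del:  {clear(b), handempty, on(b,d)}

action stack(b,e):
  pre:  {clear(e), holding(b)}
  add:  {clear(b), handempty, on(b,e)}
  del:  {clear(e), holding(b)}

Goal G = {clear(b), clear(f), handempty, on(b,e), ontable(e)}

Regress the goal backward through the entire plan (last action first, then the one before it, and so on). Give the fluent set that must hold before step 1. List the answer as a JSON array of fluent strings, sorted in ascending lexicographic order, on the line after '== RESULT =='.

Regress step by step:
  through step 2 (stack(b,e)): drop {clear(b), handempty, on(b,e)}, keep {clear(f), ontable(e)}, require {clear(e), holding(b)}
    → {clear(e), clear(f), holding(b), ontable(e)}
  through step 1 (unstack(b,d)): drop {holding(b)}, keep {clear(e), clear(f), ontable(e)}, require {clear(b), handempty, on(b,d)}
    → {clear(b), clear(e), clear(f), handempty, on(b,d), ontable(e)}

== RESULT ==
["clear(b)", "clear(e)", "clear(f)", "handempty", "on(b,d)", "ontable(e)"]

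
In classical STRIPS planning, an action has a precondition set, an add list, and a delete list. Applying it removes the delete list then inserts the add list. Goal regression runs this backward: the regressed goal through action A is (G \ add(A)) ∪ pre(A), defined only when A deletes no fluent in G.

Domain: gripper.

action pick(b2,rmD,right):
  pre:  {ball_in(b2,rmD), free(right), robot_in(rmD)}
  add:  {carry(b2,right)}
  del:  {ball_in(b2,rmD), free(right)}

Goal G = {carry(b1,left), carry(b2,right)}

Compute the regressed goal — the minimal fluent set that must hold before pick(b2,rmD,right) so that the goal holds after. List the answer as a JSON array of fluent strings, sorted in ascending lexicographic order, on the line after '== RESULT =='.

Compute (G \ add) ∪ pre:
  G ∩ del = {}  (empty — regression defined)
  G \ add = {carry(b1,left), carry(b2,right)} \ {carry(b2,right)} = {carry(b1,left)}
  ∪ pre   = {carry(b1,left)} ∪ {ball_in(b2,rmD), free(right), robot_in(rmD)}
          = {ball_in(b2,rmD), carry(b1,left), free(right), robot_in(rmD)}

== RESULT ==
["ball_in(b2,rmD)", "carry(b1,left)", "free(right)", "robot_in(rmD)"]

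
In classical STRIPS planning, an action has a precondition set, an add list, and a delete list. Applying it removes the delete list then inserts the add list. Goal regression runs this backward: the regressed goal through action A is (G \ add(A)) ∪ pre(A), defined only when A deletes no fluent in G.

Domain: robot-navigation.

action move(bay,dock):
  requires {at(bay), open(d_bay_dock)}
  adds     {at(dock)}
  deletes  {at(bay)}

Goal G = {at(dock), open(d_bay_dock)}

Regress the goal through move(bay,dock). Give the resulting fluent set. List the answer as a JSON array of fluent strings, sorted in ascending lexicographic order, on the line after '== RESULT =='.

Compute (G \ add) ∪ pre:
  G ∩ del = {}  (empty — regression defined)
  G \ add = {at(dock), open(d_bay_dock)} \ {at(dock)} = {open(d_bay_dock)}
  ∪ pre   = {open(d_bay_dock)} ∪ {at(bay), open(d_bay_dock)}
          = {at(bay), open(d_bay_dock)}

== RESULT ==
["at(bay)", "open(d_bay_dock)"]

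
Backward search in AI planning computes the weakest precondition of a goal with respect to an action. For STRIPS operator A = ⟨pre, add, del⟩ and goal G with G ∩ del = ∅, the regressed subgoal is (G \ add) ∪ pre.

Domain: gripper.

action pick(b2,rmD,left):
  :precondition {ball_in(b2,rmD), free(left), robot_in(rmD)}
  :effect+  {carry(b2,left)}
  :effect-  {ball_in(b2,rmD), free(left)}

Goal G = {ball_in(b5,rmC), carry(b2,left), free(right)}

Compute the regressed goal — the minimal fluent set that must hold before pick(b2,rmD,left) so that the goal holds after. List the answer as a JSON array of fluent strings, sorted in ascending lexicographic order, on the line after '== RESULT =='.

Regress:
  G ∩ del = {}  (empty — regression defined)
  G \ add = {ball_in(b5,rmC), carry(b2,left), free(right)} \ {carry(b2,left)} = {ball_in(b5,rmC), free(right)}
  ∪ pre   = {ball_in(b5,rmC), free(right)} ∪ {ball_in(b2,rmD), free(left), robot_in(rmD)}
          = {ball_in(b2,rmD), ball_in(b5,rmC), free(left), free(right), robot_in(rmD)}

== RESULT ==
["ball_in(b2,rmD)", "ball_in(b5,rmC)", "free(left)", "free(right)", "robot_in(rmD)"]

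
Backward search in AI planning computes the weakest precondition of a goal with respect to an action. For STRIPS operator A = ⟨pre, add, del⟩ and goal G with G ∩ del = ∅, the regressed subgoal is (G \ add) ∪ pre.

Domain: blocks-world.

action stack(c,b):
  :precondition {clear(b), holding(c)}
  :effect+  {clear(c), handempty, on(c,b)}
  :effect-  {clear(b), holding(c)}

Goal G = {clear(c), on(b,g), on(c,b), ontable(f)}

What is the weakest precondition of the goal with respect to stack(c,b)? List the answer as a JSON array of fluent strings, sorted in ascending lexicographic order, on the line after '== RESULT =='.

Compute (G \ add) ∪ pre:
  G ∩ del = {}  (empty — regression defined)
  G \ add = {clear(c), on(b,g), on(c,b), ontable(f)} \ {clear(c), handempty, on(c,b)} = {on(b,g), ontable(f)}
  ∪ pre   = {on(b,g), ontable(f)} ∪ {clear(b), holding(c)}
          = {clear(b), holding(c), on(b,g), ontable(f)}

== RESULT ==
["clear(b)", "holding(c)", "on(b,g)", "ontable(f)"]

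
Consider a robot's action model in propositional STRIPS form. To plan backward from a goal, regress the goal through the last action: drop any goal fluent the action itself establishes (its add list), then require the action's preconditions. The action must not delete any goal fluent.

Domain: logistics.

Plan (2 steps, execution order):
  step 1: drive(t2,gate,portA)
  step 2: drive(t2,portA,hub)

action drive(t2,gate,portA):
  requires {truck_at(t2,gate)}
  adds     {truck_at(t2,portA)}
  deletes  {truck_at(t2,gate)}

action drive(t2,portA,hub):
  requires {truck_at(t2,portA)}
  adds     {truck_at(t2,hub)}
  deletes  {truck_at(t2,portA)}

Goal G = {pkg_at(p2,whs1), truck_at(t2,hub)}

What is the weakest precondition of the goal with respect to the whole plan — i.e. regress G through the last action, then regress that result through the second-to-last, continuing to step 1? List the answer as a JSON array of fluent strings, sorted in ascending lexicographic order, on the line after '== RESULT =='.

Regress step by step:
  through step 2 (drive(t2,portA,hub)): drop {truck_at(t2,hub)}, keep {pkg_at(p2,whs1)}, require {truck_at(t2,portA)}
    → {pkg_at(p2,whs1), truck_at(t2,portA)}
  through step 1 (drive(t2,gate,portA)): drop {truck_at(t2,portA)}, keep {pkg_at(p2,whs1)}, require {truck_at(t2,gate)}
    → {pkg_at(p2,whs1), truck_at(t2,gate)}

== RESULT ==
["pkg_at(p2,whs1)", "truck_at(t2,gate)"]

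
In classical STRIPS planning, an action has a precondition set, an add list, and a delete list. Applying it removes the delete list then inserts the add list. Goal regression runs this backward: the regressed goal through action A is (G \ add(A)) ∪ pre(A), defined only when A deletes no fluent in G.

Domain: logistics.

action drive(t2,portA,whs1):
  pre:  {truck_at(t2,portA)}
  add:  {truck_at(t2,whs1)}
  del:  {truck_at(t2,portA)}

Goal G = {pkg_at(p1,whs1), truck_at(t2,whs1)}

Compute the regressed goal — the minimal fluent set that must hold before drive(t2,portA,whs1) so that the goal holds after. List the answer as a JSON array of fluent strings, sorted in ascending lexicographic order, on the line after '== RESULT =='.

Regress:
  G ∩ del = {}  (empty — regression defined)
  G \ add = {pkg_at(p1,whs1), truck_at(t2,whs1)} \ {truck_at(t2,whs1)} = {pkg_at(p1,whs1)}
  ∪ pre   = {pkg_at(p1,whs1)} ∪ {truck_at(t2,portA)}
          = {pkg_at(p1,whs1), truck_at(t2,portA)}

== RESULT ==
["pkg_at(p1,whs1)", "truck_at(t2,portA)"]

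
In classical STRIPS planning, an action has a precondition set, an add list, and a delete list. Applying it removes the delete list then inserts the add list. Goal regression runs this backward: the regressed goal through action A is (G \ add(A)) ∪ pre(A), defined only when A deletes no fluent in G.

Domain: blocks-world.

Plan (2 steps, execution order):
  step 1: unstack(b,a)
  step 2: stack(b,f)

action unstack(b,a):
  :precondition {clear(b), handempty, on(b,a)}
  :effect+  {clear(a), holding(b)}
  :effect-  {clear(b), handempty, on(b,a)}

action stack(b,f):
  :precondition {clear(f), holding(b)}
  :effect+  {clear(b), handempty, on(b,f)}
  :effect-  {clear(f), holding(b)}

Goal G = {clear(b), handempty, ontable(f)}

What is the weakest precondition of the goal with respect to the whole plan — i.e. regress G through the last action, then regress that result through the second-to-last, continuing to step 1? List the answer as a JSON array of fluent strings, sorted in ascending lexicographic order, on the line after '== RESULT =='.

Regress step by step:
  through step 2 (stack(b,f)): drop {clear(b), handempty}, keep {ontable(f)}, require {clear(f), holding(b)}
    → {clear(f), holding(b), ontable(f)}
  through step 1 (unstack(b,a)): drop {holding(b)}, keep {clear(f), ontable(f)}, require {clear(b), handempty, on(b,a)}
    → {clear(b), clear(f), handempty, on(b,a), ontable(f)}

== RESULT ==
["clear(b)", "clear(f)", "handempty", "on(b,a)", "ontable(f)"]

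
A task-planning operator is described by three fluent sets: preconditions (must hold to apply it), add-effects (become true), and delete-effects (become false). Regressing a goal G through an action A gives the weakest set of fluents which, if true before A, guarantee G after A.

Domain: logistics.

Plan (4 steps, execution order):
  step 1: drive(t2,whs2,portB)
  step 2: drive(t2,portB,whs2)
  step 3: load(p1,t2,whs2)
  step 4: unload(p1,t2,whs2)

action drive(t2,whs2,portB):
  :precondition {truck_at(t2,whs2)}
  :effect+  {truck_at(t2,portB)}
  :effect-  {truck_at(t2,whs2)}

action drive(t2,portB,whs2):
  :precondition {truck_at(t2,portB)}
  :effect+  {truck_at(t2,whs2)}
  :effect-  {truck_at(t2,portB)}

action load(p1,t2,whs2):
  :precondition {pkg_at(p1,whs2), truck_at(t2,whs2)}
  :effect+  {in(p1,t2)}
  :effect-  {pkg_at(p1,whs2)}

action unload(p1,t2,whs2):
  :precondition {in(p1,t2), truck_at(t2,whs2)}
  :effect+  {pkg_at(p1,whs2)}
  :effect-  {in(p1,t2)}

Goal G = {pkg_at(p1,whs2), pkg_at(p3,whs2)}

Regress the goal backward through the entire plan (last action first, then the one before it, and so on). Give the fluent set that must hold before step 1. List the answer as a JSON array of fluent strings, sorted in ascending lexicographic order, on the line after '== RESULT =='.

Work backward from the goal:
  through step 4 (unload(p1,t2,whs2)): drop {pkg_at(p1,whs2)}, keep {pkg_at(p3,whs2)}, require {in(p1,t2), truck_at(t2,whs2)}
    → {in(p1,t2), pkg_at(p3,whs2), truck_at(t2,whs2)}
  through step 3 (load(p1,t2,whs2)): drop {in(p1,t2)}, keep {pkg_at(p3,whs2), truck_at(t2,whs2)}, require {pkg_at(p1,whs2), truck_at(t2,whs2)}
    → {pkg_at(p1,whs2), pkg_at(p3,whs2), truck_at(t2,whs2)}
  through step 2 (drive(t2,portB,whs2)): drop {truck_at(t2,whs2)}, keep {pkg_at(p1,whs2), pkg_at(p3,whs2)}, require {truck_at(t2,portB)}
    → {pkg_at(p1,whs2), pkg_at(p3,whs2), truck_at(t2,portB)}
  through step 1 (drive(t2,whs2,portB)): drop {truck_at(t2,portB)}, keep {pkg_at(p1,whs2), pkg_at(p3,whs2)}, require {truck_at(t2,whs2)}
    → {pkg_at(p1,whs2), pkg_at(p3,whs2), truck_at(t2,whs2)}

== RESULT ==
["pkg_at(p1,whs2)", "pkg_at(p3,whs2)", "truck_at(t2,whs2)"]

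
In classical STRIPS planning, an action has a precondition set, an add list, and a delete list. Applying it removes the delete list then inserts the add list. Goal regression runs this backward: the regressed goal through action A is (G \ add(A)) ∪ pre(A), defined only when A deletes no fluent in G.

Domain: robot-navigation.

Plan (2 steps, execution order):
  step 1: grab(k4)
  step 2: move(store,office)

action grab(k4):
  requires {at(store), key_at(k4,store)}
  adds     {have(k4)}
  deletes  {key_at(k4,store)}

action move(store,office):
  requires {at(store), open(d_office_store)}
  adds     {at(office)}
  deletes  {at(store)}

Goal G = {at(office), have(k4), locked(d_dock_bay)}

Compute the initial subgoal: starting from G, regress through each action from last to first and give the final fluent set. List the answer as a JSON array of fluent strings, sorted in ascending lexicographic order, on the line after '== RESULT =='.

Work backward from the goal:
  through step 2 (move(store,office)): drop {at(office)}, keep {have(k4), locked(d_dock_bay)}, require {at(store), open(d_office_store)}
    → {at(store), have(k4), locked(d_dock_bay), open(d_office_store)}
  through step 1 (grab(k4)): drop {have(k4)}, keep {at(store), locked(d_dock_bay), open(d_office_store)}, require {at(store), key_at(k4,store)}
    → {at(store), key_at(k4,store), locked(d_dock_bay), open(d_office_store)}

== RESULT ==
["at(store)", "key_at(k4,store)", "locked(d_dock_bay)", "open(d_office_store)"]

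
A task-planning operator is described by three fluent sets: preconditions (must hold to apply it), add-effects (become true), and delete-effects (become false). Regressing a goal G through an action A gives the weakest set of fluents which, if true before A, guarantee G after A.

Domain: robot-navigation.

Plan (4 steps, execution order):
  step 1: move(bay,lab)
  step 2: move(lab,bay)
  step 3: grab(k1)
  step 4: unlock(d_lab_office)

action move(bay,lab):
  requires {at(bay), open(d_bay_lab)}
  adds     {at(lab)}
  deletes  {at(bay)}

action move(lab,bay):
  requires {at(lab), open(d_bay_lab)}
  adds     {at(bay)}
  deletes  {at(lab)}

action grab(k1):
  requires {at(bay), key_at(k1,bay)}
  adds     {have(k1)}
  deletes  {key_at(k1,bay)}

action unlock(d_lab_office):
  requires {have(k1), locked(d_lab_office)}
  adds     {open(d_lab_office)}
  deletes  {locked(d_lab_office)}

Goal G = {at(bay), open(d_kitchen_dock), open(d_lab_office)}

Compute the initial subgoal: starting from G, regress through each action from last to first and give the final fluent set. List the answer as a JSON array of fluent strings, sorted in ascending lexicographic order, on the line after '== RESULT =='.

Work backward from the goal:
  through step 4 (unlock(d_lab_office)): drop {open(d_lab_office)}, keep {at(bay), open(d_kitchen_dock)}, require {have(k1), locked(d_lab_office)}
    → {at(bay), have(k1), locked(d_lab_office), open(d_kitchen_dock)}
  through step 3 (grab(k1)): drop {have(k1)}, keep {at(bay), locked(d_lab_office), open(d_kitchen_dock)}, require {at(bay), key_at(k1,bay)}
    → {at(bay), key_at(k1,bay), locked(d_lab_office), open(d_kitchen_dock)}
  through step 2 (move(lab,bay)): drop {at(bay)}, keep {key_at(k1,bay), locked(d_lab_office), open(d_kitchen_dock)}, require {at(lab), open(d_bay_lab)}
    → {at(lab), key_at(k1,bay), locked(d_lab_office), open(d_bay_lab), open(d_kitchen_dock)}
  through step 1 (move(bay,lab)): drop {at(lab)}, keep {key_at(k1,bay), locked(d_lab_office), open(d_bay_lab), open(d_kitchen_dock)}, require {at(bay), open(d_bay_lab)}
    → {at(bay), key_at(k1,bay), locked(d_lab_office), open(d_bay_lab), open(d_kitchen_dock)}

== RESULT ==
["at(bay)", "key_at(k1,bay)", "locked(d_lab_office)", "open(d_bay_lab)", "open(d_kitchen_dock)"]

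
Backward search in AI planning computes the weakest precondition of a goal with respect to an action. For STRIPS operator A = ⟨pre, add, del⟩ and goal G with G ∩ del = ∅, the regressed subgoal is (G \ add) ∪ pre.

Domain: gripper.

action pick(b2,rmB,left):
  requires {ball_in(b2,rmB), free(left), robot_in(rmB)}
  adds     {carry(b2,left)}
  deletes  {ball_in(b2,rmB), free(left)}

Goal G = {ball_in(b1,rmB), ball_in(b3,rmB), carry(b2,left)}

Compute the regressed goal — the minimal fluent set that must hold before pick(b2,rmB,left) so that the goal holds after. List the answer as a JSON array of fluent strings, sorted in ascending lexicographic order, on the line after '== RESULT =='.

Compute (G \ add) ∪ pre:
  G ∩ del = {}  (empty — regression defined)
  G \ add = {ball_in(b1,rmB), ball_in(b3,rmB), carry(b2,left)} \ {carry(b2,left)} = {ball_in(b1,rmB), ball_in(b3,rmB)}
  ∪ pre   = {ball_in(b1,rmB), ball_in(b3,rmB)} ∪ {ball_in(b2,rmB), free(left), robot_in(rmB)}
          = {ball_in(b1,rmB), ball_in(b2,rmB), ball_in(b3,rmB), free(left), robot_in(rmB)}

== RESULT ==
["ball_in(b1,rmB)", "ball_in(b2,rmB)", "ball_in(b3,rmB)", "free(left)", "robot_in(rmB)"]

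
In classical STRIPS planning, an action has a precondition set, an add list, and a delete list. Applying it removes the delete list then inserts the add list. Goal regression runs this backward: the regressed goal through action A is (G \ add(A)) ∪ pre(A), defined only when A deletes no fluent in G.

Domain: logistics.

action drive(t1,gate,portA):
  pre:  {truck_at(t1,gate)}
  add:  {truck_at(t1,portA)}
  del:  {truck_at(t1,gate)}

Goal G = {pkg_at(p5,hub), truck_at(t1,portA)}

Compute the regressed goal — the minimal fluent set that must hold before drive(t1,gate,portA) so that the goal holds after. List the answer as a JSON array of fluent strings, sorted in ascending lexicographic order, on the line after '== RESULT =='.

Regress:
  G ∩ del = {}  (empty — regression defined)
  G \ add = {pkg_at(p5,hub), truck_at(t1,portA)} \ {truck_at(t1,portA)} = {pkg_at(p5,hub)}
  ∪ pre   = {pkg_at(p5,hub)} ∪ {truck_at(t1,gate)}
          = {pkg_at(p5,hub), truck_at(t1,gate)}

== RESULT ==
["pkg_at(p5,hub)", "truck_at(t1,gate)"]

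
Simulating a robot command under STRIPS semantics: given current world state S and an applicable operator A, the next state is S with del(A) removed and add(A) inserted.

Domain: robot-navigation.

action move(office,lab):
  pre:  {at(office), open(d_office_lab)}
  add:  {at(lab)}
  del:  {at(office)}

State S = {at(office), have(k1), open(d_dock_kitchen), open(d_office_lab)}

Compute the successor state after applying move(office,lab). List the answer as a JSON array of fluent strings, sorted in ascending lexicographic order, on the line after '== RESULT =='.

Compute (S \ del) ∪ add:
  pre ⊆ S: {at(office), open(d_office_lab)} ⊆ S  — applicable
  S \ del = {have(k1), open(d_dock_kitchen), open(d_office_lab)}
  ∪ add   = {at(lab), have(k1), open(d_dock_kitchen), open(d_office_lab)}

== RESULT ==
["at(lab)", "have(k1)", "open(d_dock_kitchen)", "open(d_office_lab)"]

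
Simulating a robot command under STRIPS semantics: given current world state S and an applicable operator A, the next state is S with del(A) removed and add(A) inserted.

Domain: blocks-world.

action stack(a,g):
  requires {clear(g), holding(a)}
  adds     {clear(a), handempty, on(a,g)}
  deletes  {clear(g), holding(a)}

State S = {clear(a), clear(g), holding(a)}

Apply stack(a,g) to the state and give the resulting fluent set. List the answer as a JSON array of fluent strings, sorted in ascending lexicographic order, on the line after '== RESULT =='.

Compute (S \ del) ∪ add:
  pre ⊆ S: {clear(g), holding(a)} ⊆ S  — applicable
  S \ del = {clear(a)}
  ∪ add   = {clear(a), handempty, on(a,g)}

== RESULT ==
["clear(a)", "handempty", "on(a,g)"]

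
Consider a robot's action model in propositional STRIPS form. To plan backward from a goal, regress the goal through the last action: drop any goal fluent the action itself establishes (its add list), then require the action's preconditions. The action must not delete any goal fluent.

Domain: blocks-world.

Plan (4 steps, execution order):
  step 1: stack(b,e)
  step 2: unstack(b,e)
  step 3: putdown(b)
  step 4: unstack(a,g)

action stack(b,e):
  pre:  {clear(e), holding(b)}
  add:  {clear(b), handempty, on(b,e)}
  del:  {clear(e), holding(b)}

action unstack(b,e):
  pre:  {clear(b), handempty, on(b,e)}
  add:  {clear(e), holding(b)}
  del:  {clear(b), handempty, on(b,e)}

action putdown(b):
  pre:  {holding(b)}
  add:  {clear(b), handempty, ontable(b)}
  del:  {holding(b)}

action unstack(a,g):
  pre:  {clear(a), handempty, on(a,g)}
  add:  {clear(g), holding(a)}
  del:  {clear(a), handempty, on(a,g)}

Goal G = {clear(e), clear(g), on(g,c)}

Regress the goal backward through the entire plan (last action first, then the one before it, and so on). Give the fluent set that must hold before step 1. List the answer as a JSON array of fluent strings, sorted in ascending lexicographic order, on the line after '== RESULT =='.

Regress step by step:
  through step 4 (unstack(a,g)): drop {clear(g)}, keep {clear(e), on(g,c)}, require {clear(a), handempty, on(a,g)}
    → {clear(a), clear(e), handempty, on(a,g), on(g,c)}
  through step 3 (putdown(b)): drop {handempty}, keep {clear(a), clear(e), on(a,g), on(g,c)}, require {holding(b)}
    → {clear(a), clear(e), holding(b), on(a,g), on(g,c)}
  through step 2 (unstack(b,e)): drop {clear(e), holding(b)}, keep {clear(a), on(a,g), on(g,c)}, require {clear(b), handempty, on(b,e)}
    → {clear(a), clear(b), handempty, on(a,g), on(b,e), on(g,c)}
  through step 1 (stack(b,e)): drop {clear(b), handempty, on(b,e)}, keep {clear(a), on(a,g), on(g,c)}, require {clear(e), holding(b)}
    → {clear(a), clear(e), holding(b), on(a,g), on(g,c)}

== RESULT ==
["clear(a)", "clear(e)", "holding(b)", "on(a,g)", "on(g,c)"]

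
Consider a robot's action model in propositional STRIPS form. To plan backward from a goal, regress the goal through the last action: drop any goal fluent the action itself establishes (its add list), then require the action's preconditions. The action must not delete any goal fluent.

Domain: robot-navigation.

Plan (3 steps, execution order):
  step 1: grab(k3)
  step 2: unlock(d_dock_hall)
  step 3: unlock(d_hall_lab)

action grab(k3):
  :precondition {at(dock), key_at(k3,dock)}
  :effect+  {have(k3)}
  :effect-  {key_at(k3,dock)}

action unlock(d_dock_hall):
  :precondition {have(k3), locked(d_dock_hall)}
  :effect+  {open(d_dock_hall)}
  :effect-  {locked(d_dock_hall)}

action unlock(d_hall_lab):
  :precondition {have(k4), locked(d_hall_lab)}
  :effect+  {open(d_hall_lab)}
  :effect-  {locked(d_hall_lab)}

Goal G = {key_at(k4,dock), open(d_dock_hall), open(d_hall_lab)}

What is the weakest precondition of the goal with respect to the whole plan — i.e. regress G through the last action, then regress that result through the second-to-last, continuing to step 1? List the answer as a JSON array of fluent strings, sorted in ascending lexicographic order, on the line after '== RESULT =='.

Work backward from the goal:
  through step 3 (unlock(d_hall_lab)): drop {open(d_hall_lab)}, keep {key_at(k4,dock), open(d_dock_hall)}, require {have(k4), locked(d_hall_lab)}
    → {have(k4), key_at(k4,dock), locked(d_hall_lab), open(d_dock_hall)}
  through step 2 (unlock(d_dock_hall)): drop {open(d_dock_hall)}, keep {have(k4), key_at(k4,dock), locked(d_hall_lab)}, require {have(k3), locked(d_dock_hall)}
    → {have(k3), have(k4), key_at(k4,dock), locked(d_dock_hall), locked(d_hall_lab)}
  through step 1 (grab(k3)): drop {have(k3)}, keep {have(k4), key_at(k4,dock), locked(d_dock_hall), locked(d_hall_lab)}, require {at(dock), key_at(k3,dock)}
    → {at(dock), have(k4), key_at(k3,dock), key_at(k4,dock), locked(d_dock_hall), locked(d_hall_lab)}

== RESULT ==
["at(dock)", "have(k4)", "key_at(k3,dock)", "key_at(k4,dock)", "locked(d_dock_hall)", "locked(d_hall_lab)"]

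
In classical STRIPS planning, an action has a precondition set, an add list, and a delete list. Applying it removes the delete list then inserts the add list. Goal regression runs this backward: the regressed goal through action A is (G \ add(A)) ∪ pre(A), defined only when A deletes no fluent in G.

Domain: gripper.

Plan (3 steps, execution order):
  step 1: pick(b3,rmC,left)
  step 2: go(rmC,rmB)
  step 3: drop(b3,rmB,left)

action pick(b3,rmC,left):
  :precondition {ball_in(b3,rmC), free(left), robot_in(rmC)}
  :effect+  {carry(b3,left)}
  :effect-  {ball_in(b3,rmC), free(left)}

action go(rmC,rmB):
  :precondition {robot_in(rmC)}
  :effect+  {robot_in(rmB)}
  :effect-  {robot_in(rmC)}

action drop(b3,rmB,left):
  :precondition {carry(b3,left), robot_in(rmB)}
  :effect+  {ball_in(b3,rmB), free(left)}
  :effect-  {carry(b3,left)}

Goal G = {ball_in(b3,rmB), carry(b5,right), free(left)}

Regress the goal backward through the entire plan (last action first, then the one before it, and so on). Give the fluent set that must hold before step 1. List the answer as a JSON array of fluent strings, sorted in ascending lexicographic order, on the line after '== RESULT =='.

Work backward from the goal:
  through step 3 (drop(b3,rmB,left)): drop {ball_in(b3,rmB), free(left)}, keep {carry(b5,right)}, require {carry(b3,left), robot_in(rmB)}
    → {carry(b3,left), carry(b5,right), robot_in(rmB)}
  through step 2 (go(rmC,rmB)): drop {robot_in(rmB)}, keep {carry(b3,left), carry(b5,right)}, require {robot_in(rmC)}
    → {carry(b3,left), carry(b5,right), robot_in(rmC)}
  through step 1 (pick(b3,rmC,left)): drop {carry(b3,left)}, keep {carry(b5,right), robot_in(rmC)}, require {ball_in(b3,rmC), free(left), robot_in(rmC)}
    → {ball_in(b3,rmC), carry(b5,right), free(left), robot_in(rmC)}

== RESULT ==
["ball_in(b3,rmC)", "carry(b5,right)", "free(left)", "robot_in(rmC)"]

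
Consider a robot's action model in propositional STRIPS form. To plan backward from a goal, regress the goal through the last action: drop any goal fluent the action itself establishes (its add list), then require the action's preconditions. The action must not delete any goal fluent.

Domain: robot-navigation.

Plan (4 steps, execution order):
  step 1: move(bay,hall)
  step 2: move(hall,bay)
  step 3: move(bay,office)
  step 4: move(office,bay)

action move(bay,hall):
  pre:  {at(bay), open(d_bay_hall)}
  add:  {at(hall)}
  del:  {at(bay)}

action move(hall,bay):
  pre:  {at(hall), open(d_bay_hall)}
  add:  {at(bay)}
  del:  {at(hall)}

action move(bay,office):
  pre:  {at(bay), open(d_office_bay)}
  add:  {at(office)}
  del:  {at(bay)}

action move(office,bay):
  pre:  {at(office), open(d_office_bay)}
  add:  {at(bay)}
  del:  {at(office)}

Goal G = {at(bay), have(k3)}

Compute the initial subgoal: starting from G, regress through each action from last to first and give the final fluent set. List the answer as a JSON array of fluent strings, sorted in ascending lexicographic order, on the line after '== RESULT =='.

Work backward from the goal:
  through step 4 (move(office,bay)): drop {at(bay)}, keep {have(k3)}, require {at(office), open(d_office_bay)}
    → {at(office), have(k3), open(d_office_bay)}
  through step 3 (move(bay,office)): drop {at(office)}, keep {have(k3), open(d_office_bay)}, require {at(bay), open(d_office_bay)}
    → {at(bay), have(k3), open(d_office_bay)}
  through step 2 (move(hall,bay)): drop {at(bay)}, keep {have(k3), open(d_office_bay)}, require {at(hall), open(d_bay_hall)}
    → {at(hall), have(k3), open(d_bay_hall), open(d_office_bay)}
  through step 1 (move(bay,hall)): drop {at(hall)}, keep {have(k3), open(d_bay_hall), open(d_office_bay)}, require {at(bay), open(d_bay_hall)}
    → {at(bay), have(k3), open(d_bay_hall), open(d_office_bay)}

== RESULT ==
["at(bay)", "have(k3)", "open(d_bay_hall)", "open(d_office_bay)"]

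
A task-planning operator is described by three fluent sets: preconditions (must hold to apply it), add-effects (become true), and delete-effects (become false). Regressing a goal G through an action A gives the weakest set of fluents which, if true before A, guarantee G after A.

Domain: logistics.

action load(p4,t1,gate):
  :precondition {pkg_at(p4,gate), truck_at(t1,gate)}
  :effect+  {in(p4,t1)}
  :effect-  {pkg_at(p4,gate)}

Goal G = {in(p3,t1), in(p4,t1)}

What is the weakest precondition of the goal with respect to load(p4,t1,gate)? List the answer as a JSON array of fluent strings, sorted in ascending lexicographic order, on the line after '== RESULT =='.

Compute (G \ add) ∪ pre:
  G ∩ del = {}  (empty — regression defined)
  G \ add = {in(p3,t1), in(p4,t1)} \ {in(p4,t1)} = {in(p3,t1)}
  ∪ pre   = {in(p3,t1)} ∪ {pkg_at(p4,gate), truck_at(t1,gate)}
          = {in(p3,t1), pkg_at(p4,gate), truck_at(t1,gate)}

== RESULT ==
["in(p3,t1)", "pkg_at(p4,gate)", "truck_at(t1,gate)"]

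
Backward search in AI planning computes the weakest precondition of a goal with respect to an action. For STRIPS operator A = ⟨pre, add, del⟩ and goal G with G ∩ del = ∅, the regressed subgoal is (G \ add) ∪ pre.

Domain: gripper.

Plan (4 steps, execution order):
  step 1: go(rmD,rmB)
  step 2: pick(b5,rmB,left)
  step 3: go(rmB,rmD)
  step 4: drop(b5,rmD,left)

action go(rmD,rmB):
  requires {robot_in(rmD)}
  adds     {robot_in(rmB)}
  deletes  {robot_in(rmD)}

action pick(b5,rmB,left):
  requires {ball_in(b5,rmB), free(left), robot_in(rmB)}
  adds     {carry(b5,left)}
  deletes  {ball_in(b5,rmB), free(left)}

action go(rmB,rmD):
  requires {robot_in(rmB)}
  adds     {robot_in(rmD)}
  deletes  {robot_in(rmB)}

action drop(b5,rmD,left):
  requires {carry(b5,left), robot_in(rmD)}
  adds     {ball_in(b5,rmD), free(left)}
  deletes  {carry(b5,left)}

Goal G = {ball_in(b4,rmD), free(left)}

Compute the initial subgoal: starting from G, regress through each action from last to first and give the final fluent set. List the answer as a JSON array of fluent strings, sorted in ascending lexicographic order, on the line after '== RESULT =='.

Regress step by step:
  through step 4 (drop(b5,rmD,left)): drop {free(left)}, keep {ball_in(b4,rmD)}, require {carry(b5,left), robot_in(rmD)}
    → {ball_in(b4,rmD), carry(b5,left), robot_in(rmD)}
  through step 3 (go(rmB,rmD)): drop {robot_in(rmD)}, keep {ball_in(b4,rmD), carry(b5,left)}, require {robot_in(rmB)}
    → {ball_in(b4,rmD), carry(b5,left), robot_in(rmB)}
  through step 2 (pick(b5,rmB,left)): drop {carry(b5,left)}, keep {ball_in(b4,rmD), robot_in(rmB)}, require {ball_in(b5,rmB), free(left), robot_in(rmB)}
    → {ball_in(b4,rmD), ball_in(b5,rmB), free(left), robot_in(rmB)}
  through step 1 (go(rmD,rmB)): drop {robot_in(rmB)}, keep {ball_in(b4,rmD), ball_in(b5,rmB), free(left)}, require {robot_in(rmD)}
    → {ball_in(b4,rmD), ball_in(b5,rmB), free(left), robot_in(rmD)}

== RESULT ==
["ball_in(b4,rmD)", "ball_in(b5,rmB)", "free(left)", "robot_in(rmD)"]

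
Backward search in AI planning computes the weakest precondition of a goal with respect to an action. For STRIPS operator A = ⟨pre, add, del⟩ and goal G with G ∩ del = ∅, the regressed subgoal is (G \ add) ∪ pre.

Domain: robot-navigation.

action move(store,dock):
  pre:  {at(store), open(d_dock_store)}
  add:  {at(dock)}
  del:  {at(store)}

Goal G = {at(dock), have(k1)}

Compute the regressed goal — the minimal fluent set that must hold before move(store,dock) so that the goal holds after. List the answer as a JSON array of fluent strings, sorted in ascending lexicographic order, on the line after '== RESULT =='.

Compute (G \ add) ∪ pre:
  G ∩ del = {}  (empty — regression defined)
  G \ add = {at(dock), have(k1)} \ {at(dock)} = {have(k1)}
  ∪ pre   = {have(k1)} ∪ {at(store), open(d_dock_store)}
          = {at(store), have(k1), open(d_dock_store)}

== RESULT ==
["at(store)", "have(k1)", "open(d_dock_store)"]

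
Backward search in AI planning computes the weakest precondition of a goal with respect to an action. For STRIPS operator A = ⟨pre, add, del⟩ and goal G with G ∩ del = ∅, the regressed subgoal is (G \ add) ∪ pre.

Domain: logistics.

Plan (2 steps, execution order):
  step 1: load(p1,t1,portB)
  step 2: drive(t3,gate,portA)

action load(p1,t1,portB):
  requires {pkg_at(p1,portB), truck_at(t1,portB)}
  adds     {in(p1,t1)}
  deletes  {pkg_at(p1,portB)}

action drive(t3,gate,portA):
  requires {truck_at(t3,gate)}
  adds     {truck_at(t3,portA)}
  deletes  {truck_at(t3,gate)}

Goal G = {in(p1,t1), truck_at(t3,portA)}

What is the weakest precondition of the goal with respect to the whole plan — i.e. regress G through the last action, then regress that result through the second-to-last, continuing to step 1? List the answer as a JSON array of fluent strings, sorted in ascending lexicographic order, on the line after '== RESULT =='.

Regress step by step:
  through step 2 (drive(t3,gate,portA)): drop {truck_at(t3,portA)}, keep {in(p1,t1)}, require {truck_at(t3,gate)}
    → {in(p1,t1), truck_at(t3,gate)}
  through step 1 (load(p1,t1,portB)): drop {in(p1,t1)}, keep {truck_at(t3,gate)}, require {pkg_at(p1,portB), truck_at(t1,portB)}
    → {pkg_at(p1,portB), truck_at(t1,portB), truck_at(t3,gate)}

== RESULT ==
["pkg_at(p1,portB)", "truck_at(t1,portB)", "truck_at(t3,gate)"]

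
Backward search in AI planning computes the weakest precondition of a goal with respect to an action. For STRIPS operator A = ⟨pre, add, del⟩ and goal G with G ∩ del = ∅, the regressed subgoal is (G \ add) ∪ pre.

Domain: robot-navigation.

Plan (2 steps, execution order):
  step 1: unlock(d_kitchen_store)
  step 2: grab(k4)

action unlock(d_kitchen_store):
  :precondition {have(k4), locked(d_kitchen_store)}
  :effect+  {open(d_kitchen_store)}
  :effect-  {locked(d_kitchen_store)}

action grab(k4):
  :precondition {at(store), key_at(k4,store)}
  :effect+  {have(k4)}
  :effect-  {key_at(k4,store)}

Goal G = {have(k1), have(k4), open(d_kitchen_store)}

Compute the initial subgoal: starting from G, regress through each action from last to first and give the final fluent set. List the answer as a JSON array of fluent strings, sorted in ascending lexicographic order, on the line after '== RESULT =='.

Work backward from the goal:
  through step 2 (grab(k4)): drop {have(k4)}, keep {have(k1), open(d_kitchen_store)}, require {at(store), key_at(k4,store)}
    → {at(store), have(k1), key_at(k4,store), open(d_kitchen_store)}
  through step 1 (unlock(d_kitchen_store)): drop {open(d_kitchen_store)}, keep {at(store), have(k1), key_at(k4,store)}, require {have(k4), locked(d_kitchen_store)}
    → {at(store), have(k1), have(k4), key_at(k4,store), locked(d_kitchen_store)}

== RESULT ==
["at(store)", "have(k1)", "have(k4)", "key_at(k4,store)", "locked(d_kitchen_store)"]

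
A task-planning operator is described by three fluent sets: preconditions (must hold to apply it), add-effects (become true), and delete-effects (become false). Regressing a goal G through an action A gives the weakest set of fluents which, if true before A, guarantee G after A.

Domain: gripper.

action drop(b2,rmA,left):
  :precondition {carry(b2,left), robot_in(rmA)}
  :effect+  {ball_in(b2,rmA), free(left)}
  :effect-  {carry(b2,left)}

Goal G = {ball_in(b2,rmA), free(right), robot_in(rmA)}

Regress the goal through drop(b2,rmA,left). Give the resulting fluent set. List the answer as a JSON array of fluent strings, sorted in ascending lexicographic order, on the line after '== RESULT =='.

Compute (G \ add) ∪ pre:
  G ∩ del = {}  (empty — regression defined)
  G \ add = {ball_in(b2,rmA), free(right), robot_in(rmA)} \ {ball_in(b2,rmA), free(left)} = {free(right), robot_in(rmA)}
  ∪ pre   = {free(right), robot_in(rmA)} ∪ {carry(b2,left), robot_in(rmA)}
          = {carry(b2,left), free(right), robot_in(rmA)}

== RESULT ==
["carry(b2,left)", "free(right)", "robot_in(rmA)"]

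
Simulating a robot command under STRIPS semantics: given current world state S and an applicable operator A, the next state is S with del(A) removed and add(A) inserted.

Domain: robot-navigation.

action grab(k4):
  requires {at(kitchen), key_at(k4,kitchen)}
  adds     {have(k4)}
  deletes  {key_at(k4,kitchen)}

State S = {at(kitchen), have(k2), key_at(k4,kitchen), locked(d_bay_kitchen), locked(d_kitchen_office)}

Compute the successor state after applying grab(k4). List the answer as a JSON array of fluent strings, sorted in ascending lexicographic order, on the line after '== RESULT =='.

Progress:
  pre ⊆ S: {at(kitchen), key_at(k4,kitchen)} ⊆ S  — applicable
  S \ del = {at(kitchen), have(k2), locked(d_bay_kitchen), locked(d_kitchen_office)}
  ∪ add   = {at(kitchen), have(k2), have(k4), locked(d_bay_kitchen), locked(d_kitchen_office)}

== RESULT ==
["at(kitchen)", "have(k2)", "have(k4)", "locked(d_bay_kitchen)", "locked(d_kitchen_office)"]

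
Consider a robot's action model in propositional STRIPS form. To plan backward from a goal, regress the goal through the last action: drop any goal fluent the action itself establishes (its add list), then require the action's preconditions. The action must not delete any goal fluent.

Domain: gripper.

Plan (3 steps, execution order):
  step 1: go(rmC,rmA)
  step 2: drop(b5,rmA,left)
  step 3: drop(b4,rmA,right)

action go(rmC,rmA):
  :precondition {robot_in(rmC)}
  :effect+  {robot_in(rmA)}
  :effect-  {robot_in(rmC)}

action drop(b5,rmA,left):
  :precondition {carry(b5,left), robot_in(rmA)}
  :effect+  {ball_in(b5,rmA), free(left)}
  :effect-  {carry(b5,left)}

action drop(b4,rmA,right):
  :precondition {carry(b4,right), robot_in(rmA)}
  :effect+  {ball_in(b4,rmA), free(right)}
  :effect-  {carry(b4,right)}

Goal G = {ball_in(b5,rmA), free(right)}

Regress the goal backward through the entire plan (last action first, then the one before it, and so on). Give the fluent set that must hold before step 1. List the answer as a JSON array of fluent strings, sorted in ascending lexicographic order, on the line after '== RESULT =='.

Regress step by step:
  through step 3 (drop(b4,rmA,right)): drop {free(right)}, keep {ball_in(b5,rmA)}, require {carry(b4,right), robot_in(rmA)}
    → {ball_in(b5,rmA), carry(b4,right), robot_in(rmA)}
  through step 2 (drop(b5,rmA,left)): drop {ball_in(b5,rmA)}, keep {carry(b4,right), robot_in(rmA)}, require {carry(b5,left), robot_in(rmA)}
    → {carry(b4,right), carry(b5,left), robot_in(rmA)}
  through step 1 (go(rmC,rmA)): drop {robot_in(rmA)}, keep {carry(b4,right), carry(b5,left)}, require {robot_in(rmC)}
    → {carry(b4,right), carry(b5,left), robot_in(rmC)}

== RESULT ==
["carry(b4,right)", "carry(b5,left)", "robot_in(rmC)"]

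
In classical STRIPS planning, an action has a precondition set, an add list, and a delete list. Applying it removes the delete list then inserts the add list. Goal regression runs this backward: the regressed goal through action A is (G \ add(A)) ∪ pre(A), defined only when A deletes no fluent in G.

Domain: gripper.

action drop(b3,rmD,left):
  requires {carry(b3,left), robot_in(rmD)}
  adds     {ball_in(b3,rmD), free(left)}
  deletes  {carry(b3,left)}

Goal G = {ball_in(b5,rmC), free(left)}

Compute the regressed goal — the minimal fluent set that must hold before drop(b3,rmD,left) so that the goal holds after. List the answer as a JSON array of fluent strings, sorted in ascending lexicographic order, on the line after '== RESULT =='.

Regress:
  G ∩ del = {}  (empty — regression defined)
  G \ add = {ball_in(b5,rmC), free(left)} \ {ball_in(b3,rmD), free(left)} = {ball_in(b5,rmC)}
  ∪ pre   = {ball_in(b5,rmC)} ∪ {carry(b3,left), robot_in(rmD)}
          = {ball_in(b5,rmC), carry(b3,left), robot_in(rmD)}

== RESULT ==
["ball_in(b5,rmC)", "carry(b3,left)", "robot_in(rmD)"]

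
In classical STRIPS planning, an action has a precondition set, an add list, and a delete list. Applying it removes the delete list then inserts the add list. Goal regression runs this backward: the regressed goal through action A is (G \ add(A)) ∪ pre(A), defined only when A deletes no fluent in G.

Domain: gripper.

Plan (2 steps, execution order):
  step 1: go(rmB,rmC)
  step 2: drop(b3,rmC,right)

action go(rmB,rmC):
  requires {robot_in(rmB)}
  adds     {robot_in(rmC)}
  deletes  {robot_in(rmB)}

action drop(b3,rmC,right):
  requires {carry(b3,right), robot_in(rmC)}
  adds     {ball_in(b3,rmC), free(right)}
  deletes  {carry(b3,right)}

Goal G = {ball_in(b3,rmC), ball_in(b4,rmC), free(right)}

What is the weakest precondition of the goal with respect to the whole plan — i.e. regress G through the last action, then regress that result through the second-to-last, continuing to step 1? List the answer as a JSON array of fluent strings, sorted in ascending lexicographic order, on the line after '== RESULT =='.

Work backward from the goal:
  through step 2 (drop(b3,rmC,right)): drop {ball_in(b3,rmC), free(right)}, keep {ball_in(b4,rmC)}, require {carry(b3,right), robot_in(rmC)}
    → {ball_in(b4,rmC), carry(b3,right), robot_in(rmC)}
  through step 1 (go(rmB,rmC)): drop {robot_in(rmC)}, keep {ball_in(b4,rmC), carry(b3,right)}, require {robot_in(rmB)}
    → {ball_in(b4,rmC), carry(b3,right), robot_in(rmB)}

== RESULT ==
["ball_in(b4,rmC)", "carry(b3,right)", "robot_in(rmB)"]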